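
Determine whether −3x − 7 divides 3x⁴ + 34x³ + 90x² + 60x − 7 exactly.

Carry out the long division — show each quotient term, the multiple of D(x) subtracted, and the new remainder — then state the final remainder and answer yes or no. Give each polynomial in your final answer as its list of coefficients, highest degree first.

R = [0], so D(x) is a factor of P(x). yes

Step 1: lead(3x⁴ + 34x³ + 90x² + 60x − 7) ÷ lead(D) = 3x⁴ ÷ −3x = −x³. Subtract (−x³)·D = 3x⁴ + 7x³. Remainder: 27x³ + 90x² + 60x − 7.
Step 2: lead(27x³ + 90x² + 60x − 7) ÷ lead(D) = 27x³ ÷ −3x = −9x². Subtract (−9x²)·D = 27x³ + 63x². Remainder: 27x² + 60x − 7.
Step 3: lead(27x² + 60x − 7) ÷ lead(D) = 27x² ÷ −3x = −9x. Subtract (−9x)·D = 27x² + 63x. Remainder: −3x − 7.
Step 4: lead(−3x − 7) ÷ lead(D) = −3x ÷ −3x = 1. Subtract (1)·D = −3x − 7. Remainder: 0.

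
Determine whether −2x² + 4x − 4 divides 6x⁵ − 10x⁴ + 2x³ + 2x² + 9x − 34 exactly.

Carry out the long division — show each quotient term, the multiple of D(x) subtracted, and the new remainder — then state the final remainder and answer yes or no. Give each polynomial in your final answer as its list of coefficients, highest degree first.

R = [-7, -6], so D(x) is not a factor of P(x). no

Step 1: lead(6x⁵ − 10x⁴ + 2x³ + 2x² + 9x − 34) ÷ lead(D) = 6x⁵ ÷ −2x² = −3x³. Subtract (−3x³)·D = 6x⁵ − 12x⁴ + 12x³. Remainder: 2x⁴ − 10x³ + 2x² + 9x − 34.
Step 2: lead(2x⁴ − 10x³ + 2x² + 9x − 34) ÷ lead(D) = 2x⁴ ÷ −2x² = −x². Subtract (−x²)·D = 2x⁴ − 4x³ + 4x². Remainder: −6x³ − 2x² + 9x − 34.
Step 3: lead(−6x³ − 2x² + 9x − 34) ÷ lead(D) = −6x³ ÷ −2x² = 3x. Subtract (3x)·D = −6x³ + 12x² − 12x. Remainder: −14x² + 21x − 34.
Step 4: lead(−14x² + 21x − 34) ÷ lead(D) = −14x² ÷ −2x² = 7. Subtract (7)·D = −14x² + 28x − 28. Remainder: −7x − 6.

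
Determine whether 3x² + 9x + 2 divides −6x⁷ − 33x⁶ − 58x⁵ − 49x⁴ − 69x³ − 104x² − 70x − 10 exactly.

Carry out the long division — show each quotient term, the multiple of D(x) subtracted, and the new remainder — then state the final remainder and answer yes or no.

Step 1: lead(−6x⁷ − 33x⁶ − 58x⁵ − 49x⁴ − 69x³ − 104x² − 70x − 10) ÷ lead(D) = −6x⁷ ÷ 3x² = −2x⁵. Subtract (−2x⁵)·D = −6x⁷ − 18x⁶ − 4x⁵. Remainder: −15x⁶ − 54x⁵ − 49x⁴ − 69x³ − 104x² − 70x − 10.
Step 2: lead(−15x⁶ − 54x⁵ − 49x⁴ − 69x³ − 104x² − 70x − 10) ÷ lead(D) = −15x⁶ ÷ 3x² = −5x⁴. Subtract (−5x⁴)·D = −15x⁶ − 45x⁵ − 10x⁴. Remainder: −9x⁵ − 39x⁴ − 69x³ − 104x² − 70x − 10.
Step 3: lead(−9x⁵ − 39x⁴ − 69x³ − 104x² − 70x − 10) ÷ lead(D) = −9x⁵ ÷ 3x² = −3x³. Subtract (−3x³)·D = −9x⁵ − 27x⁴ − 6x³. Remainder: −12x⁴ − 63x³ − 104x² − 70x − 10.
Step 4: lead(−12x⁴ − 63x³ − 104x² − 70x − 10) ÷ lead(D) = −12x⁴ ÷ 3x² = −4x². Subtract (−4x²)·D = −12x⁴ − 36x³ − 8x². Remainder: −27x³ − 96x² − 70x − 10.
Step 5: lead(−27x³ − 96x² − 70x − 10) ÷ lead(D) = −27x³ ÷ 3x² = −9x. Subtract (−9x)·D = −27x³ − 81x² − 18x. Remainder: −15x² − 52x − 10.
Step 6: lead(−15x² − 52x − 10) ÷ lead(D) = −15x² ÷ 3x² = −5. Subtract (−5)·D = −15x² − 45x − 10. Remainder: −7x.

R(x) = −7x, so D(x) is not a factor of P(x). no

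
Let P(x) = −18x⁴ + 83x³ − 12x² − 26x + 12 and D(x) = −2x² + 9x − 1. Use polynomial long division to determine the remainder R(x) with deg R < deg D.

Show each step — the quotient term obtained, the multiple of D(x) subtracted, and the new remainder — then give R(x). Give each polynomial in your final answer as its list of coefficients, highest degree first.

R = [9]

Step 1: lead(−18x⁴ + 83x³ − 12x² − 26x + 12) ÷ lead(D) = −18x⁴ ÷ −2x² = 9x². Subtract (9x²)·D = −18x⁴ + 81x³ − 9x². Remainder: 2x³ − 3x² − 26x + 12.
Step 2: lead(2x³ − 3x² − 26x + 12) ÷ lead(D) = 2x³ ÷ −2x² = −x. Subtract (−x)·D = 2x³ − 9x² + x. Remainder: 6x² − 27x + 12.
Step 3: lead(6x² − 27x + 12) ÷ lead(D) = 6x² ÷ −2x² = −3. Subtract (−3)·D = 6x² − 27x + 3. Remainder: 9.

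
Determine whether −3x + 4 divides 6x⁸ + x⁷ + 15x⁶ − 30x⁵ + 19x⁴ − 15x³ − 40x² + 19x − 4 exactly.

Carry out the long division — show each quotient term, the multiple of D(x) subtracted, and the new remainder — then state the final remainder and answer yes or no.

R(x) = 0, so D(x) is a factor of P(x). yes

Step 1: lead(6x⁸ + x⁷ + 15x⁶ − 30x⁵ + 19x⁴ − 15x³ − 40x² + 19x − 4) ÷ lead(D) = 6x⁸ ÷ −3x = −2x⁷. Subtract (−2x⁷)·D = 6x⁸ − 8x⁷. Remainder: 9x⁷ + 15x⁶ − 30x⁵ + 19x⁴ − 15x³ − 40x² + 19x − 4.
Step 2: lead(9x⁷ + 15x⁶ − 30x⁵ + 19x⁴ − 15x³ − 40x² + 19x − 4) ÷ lead(D) = 9x⁷ ÷ −3x = −3x⁶. Subtract (−3x⁶)·D = 9x⁷ − 12x⁶. Remainder: 27x⁶ − 30x⁵ + 19x⁴ − 15x³ − 40x² + 19x − 4.
Step 3: lead(27x⁶ − 30x⁵ + 19x⁴ − 15x³ − 40x² + 19x − 4) ÷ lead(D) = 27x⁶ ÷ −3x = −9x⁵. Subtract (−9x⁵)·D = 27x⁶ − 36x⁵. Remainder: 6x⁵ + 19x⁴ − 15x³ − 40x² + 19x − 4.
Step 4: lead(6x⁵ + 19x⁴ − 15x³ − 40x² + 19x − 4) ÷ lead(D) = 6x⁵ ÷ −3x = −2x⁴. Subtract (−2x⁴)·D = 6x⁵ − 8x⁴. Remainder: 27x⁴ − 15x³ − 40x² + 19x − 4.
Step 5: lead(27x⁴ − 15x³ − 40x² + 19x − 4) ÷ lead(D) = 27x⁴ ÷ −3x = −9x³. Subtract (−9x³)·D = 27x⁴ − 36x³. Remainder: 21x³ − 40x² + 19x − 4.
Step 6: lead(21x³ − 40x² + 19x − 4) ÷ lead(D) = 21x³ ÷ −3x = −7x². Subtract (−7x²)·D = 21x³ − 28x². Remainder: −12x² + 19x − 4.
Step 7: lead(−12x² + 19x − 4) ÷ lead(D) = −12x² ÷ −3x = 4x. Subtract (4x)·D = −12x² + 16x. Remainder: 3x − 4.
Step 8: lead(3x − 4) ÷ lead(D) = 3x ÷ −3x = −1. Subtract (−1)·D = 3x − 4. Remainder: 0.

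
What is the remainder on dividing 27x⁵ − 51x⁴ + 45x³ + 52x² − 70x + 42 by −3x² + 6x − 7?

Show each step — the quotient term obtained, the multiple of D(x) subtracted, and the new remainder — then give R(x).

Step 1: lead(27x⁵ − 51x⁴ + 45x³ + 52x² − 70x + 42) ÷ lead(D) = 27x⁵ ÷ −3x² = −9x³. Subtract (−9x³)·D = 27x⁵ − 54x⁴ + 63x³. Remainder: 3x⁴ − 18x³ + 52x² − 70x + 42.
Step 2: lead(3x⁴ − 18x³ + 52x² − 70x + 42) ÷ lead(D) = 3x⁴ ÷ −3x² = −x². Subtract (−x²)·D = 3x⁴ − 6x³ + 7x². Remainder: −12x³ + 45x² − 70x + 42.
Step 3: lead(−12x³ + 45x² − 70x + 42) ÷ lead(D) = −12x³ ÷ −3x² = 4x. Subtract (4x)·D = −12x³ + 24x² − 28x. Remainder: 21x² − 42x + 42.
Step 4: lead(21x² − 42x + 42) ÷ lead(D) = 21x² ÷ −3x² = −7. Subtract (−7)·D = 21x² − 42x + 49. Remainder: −7.

R(x) = −7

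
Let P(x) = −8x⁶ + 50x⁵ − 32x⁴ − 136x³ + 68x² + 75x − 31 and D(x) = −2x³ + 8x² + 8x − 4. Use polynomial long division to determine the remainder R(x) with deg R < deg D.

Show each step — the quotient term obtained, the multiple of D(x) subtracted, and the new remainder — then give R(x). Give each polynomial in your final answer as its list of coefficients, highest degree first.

R = [-5, 1]

Step 1: lead(−8x⁶ + 50x⁵ − 32x⁴ − 136x³ + 68x² + 75x − 31) ÷ lead(D) = −8x⁶ ÷ −2x³ = 4x³. Subtract (4x³)·D = −8x⁶ + 32x⁵ + 32x⁴ − 16x³. Remainder: 18x⁵ − 64x⁴ − 120x³ + 68x² + 75x − 31.
Step 2: lead(18x⁵ − 64x⁴ − 120x³ + 68x² + 75x − 31) ÷ lead(D) = 18x⁵ ÷ −2x³ = −9x². Subtract (−9x²)·D = 18x⁵ − 72x⁴ − 72x³ + 36x². Remainder: 8x⁴ − 48x³ + 32x² + 75x − 31.
Step 3: lead(8x⁴ − 48x³ + 32x² + 75x − 31) ÷ lead(D) = 8x⁴ ÷ −2x³ = −4x. Subtract (−4x)·D = 8x⁴ − 32x³ − 32x² + 16x. Remainder: −16x³ + 64x² + 59x − 31.
Step 4: lead(−16x³ + 64x² + 59x − 31) ÷ lead(D) = −16x³ ÷ −2x³ = 8. Subtract (8)·D = −16x³ + 64x² + 64x − 32. Remainder: −5x + 1.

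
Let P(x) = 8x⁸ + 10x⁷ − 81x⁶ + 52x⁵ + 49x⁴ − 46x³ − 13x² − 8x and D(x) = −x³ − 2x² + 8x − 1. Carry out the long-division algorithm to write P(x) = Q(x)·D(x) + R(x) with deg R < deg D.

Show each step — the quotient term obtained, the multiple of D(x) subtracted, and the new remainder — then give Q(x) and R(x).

Q(x) = −8x⁵ + 6x⁴ + 5x³ − 6x² − 3x − 1; R(x) = 3x² − 3x − 1

Step 1: lead(8x⁸ + 10x⁷ − 81x⁶ + 52x⁵ + 49x⁴ − 46x³ − 13x² − 8x) ÷ lead(D) = 8x⁸ ÷ −x³ = −8x⁵. Subtract (−8x⁵)·D = 8x⁸ + 16x⁷ − 64x⁶ + 8x⁵. Remainder: −6x⁷ − 17x⁶ + 44x⁵ + 49x⁴ − 46x³ − 13x² − 8x.
Step 2: lead(−6x⁷ − 17x⁶ + 44x⁵ + 49x⁴ − 46x³ − 13x² − 8x) ÷ lead(D) = −6x⁷ ÷ −x³ = 6x⁴. Subtract (6x⁴)·D = −6x⁷ − 12x⁶ + 48x⁵ − 6x⁴. Remainder: −5x⁶ − 4x⁵ + 55x⁴ − 46x³ − 13x² − 8x.
Step 3: lead(−5x⁶ − 4x⁵ + 55x⁴ − 46x³ − 13x² − 8x) ÷ lead(D) = −5x⁶ ÷ −x³ = 5x³. Subtract (5x³)·D = −5x⁶ − 10x⁵ + 40x⁴ − 5x³. Remainder: 6x⁵ + 15x⁴ − 41x³ − 13x² − 8x.
Step 4: lead(6x⁵ + 15x⁴ − 41x³ − 13x² − 8x) ÷ lead(D) = 6x⁵ ÷ −x³ = −6x². Subtract (−6x²)·D = 6x⁵ + 12x⁴ − 48x³ + 6x². Remainder: 3x⁴ + 7x³ − 19x² − 8x.
Step 5: lead(3x⁴ + 7x³ − 19x² − 8x) ÷ lead(D) = 3x⁴ ÷ −x³ = −3x. Subtract (−3x)·D = 3x⁴ + 6x³ − 24x² + 3x. Remainder: x³ + 5x² − 11x.
Step 6: lead(x³ + 5x² − 11x) ÷ lead(D) = x³ ÷ −x³ = −1. Subtract (−1)·D = x³ + 2x² − 8x + 1. Remainder: 3x² − 3x − 1.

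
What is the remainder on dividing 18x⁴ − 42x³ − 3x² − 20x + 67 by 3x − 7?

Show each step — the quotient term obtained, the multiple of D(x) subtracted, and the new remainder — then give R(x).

R(x) = 4

Step 1: lead(18x⁴ − 42x³ − 3x² − 20x + 67) ÷ lead(D) = 18x⁴ ÷ 3x = 6x³. Subtract (6x³)·D = 18x⁴ − 42x³. Remainder: −3x² − 20x + 67.
Step 2: lead(−3x² − 20x + 67) ÷ lead(D) = −3x² ÷ 3x = −x. Subtract (−x)·D = −3x² + 7x. Remainder: −27x + 67.
Step 3: lead(−27x + 67) ÷ lead(D) = −27x ÷ 3x = −9. Subtract (−9)·D = −27x + 63. Remainder: 4.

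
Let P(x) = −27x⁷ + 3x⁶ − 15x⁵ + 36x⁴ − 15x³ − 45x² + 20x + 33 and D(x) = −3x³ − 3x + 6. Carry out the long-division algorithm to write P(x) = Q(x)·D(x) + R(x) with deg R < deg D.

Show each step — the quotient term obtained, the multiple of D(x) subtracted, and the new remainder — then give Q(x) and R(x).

Q(x) = 9x⁴ − x³ − 4x² + 7x + 7; R(x) = −x − 9

Step 1: lead(−27x⁷ + 3x⁶ − 15x⁵ + 36x⁴ − 15x³ − 45x² + 20x + 33) ÷ lead(D) = −27x⁷ ÷ −3x³ = 9x⁴. Subtract (9x⁴)·D = −27x⁷ − 27x⁵ + 54x⁴. Remainder: 3x⁶ + 12x⁵ − 18x⁴ − 15x³ − 45x² + 20x + 33.
Step 2: lead(3x⁶ + 12x⁵ − 18x⁴ − 15x³ − 45x² + 20x + 33) ÷ lead(D) = 3x⁶ ÷ −3x³ = −x³. Subtract (−x³)·D = 3x⁶ + 3x⁴ − 6x³. Remainder: 12x⁵ − 21x⁴ − 9x³ − 45x² + 20x + 33.
Step 3: lead(12x⁵ − 21x⁴ − 9x³ − 45x² + 20x + 33) ÷ lead(D) = 12x⁵ ÷ −3x³ = −4x². Subtract (−4x²)·D = 12x⁵ + 12x³ − 24x². Remainder: −21x⁴ − 21x³ − 21x² + 20x + 33.
Step 4: lead(−21x⁴ − 21x³ − 21x² + 20x + 33) ÷ lead(D) = −21x⁴ ÷ −3x³ = 7x. Subtract (7x)·D = −21x⁴ − 21x² + 42x. Remainder: −21x³ − 22x + 33.
Step 5: lead(−21x³ − 22x + 33) ÷ lead(D) = −21x³ ÷ −3x³ = 7. Subtract (7)·D = −21x³ − 21x + 42. Remainder: −x − 9.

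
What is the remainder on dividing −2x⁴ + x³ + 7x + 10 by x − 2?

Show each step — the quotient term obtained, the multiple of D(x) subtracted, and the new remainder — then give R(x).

Step 1: lead(−2x⁴ + x³ + 7x + 10) ÷ lead(D) = −2x⁴ ÷ x = −2x³. Subtract (−2x³)·D = −2x⁴ + 4x³. Remainder: −3x³ + 7x + 10.
Step 2: lead(−3x³ + 7x + 10) ÷ lead(D) = −3x³ ÷ x = −3x². Subtract (−3x²)·D = −3x³ + 6x². Remainder: −6x² + 7x + 10.
Step 3: lead(−6x² + 7x + 10) ÷ lead(D) = −6x² ÷ x = −6x. Subtract (−6x)·D = −6x² + 12x. Remainder: −5x + 10.
Step 4: lead(−5x + 10) ÷ lead(D) = −5x ÷ x = −5. Subtract (−5)·D = −5x + 10. Remainder: 0.

R(x) = 0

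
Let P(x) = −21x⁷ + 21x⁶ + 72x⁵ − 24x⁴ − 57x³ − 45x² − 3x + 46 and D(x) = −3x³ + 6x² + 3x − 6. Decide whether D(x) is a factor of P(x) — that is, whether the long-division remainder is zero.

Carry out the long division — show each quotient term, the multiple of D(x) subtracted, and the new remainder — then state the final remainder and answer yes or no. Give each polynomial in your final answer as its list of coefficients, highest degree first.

Step 1: lead(−21x⁷ + 21x⁶ + 72x⁵ − 24x⁴ − 57x³ − 45x² − 3x + 46) ÷ lead(D) = −21x⁷ ÷ −3x³ = 7x⁴. Subtract (7x⁴)·D = −21x⁷ + 42x⁶ + 21x⁵ − 42x⁴. Remainder: −21x⁶ + 51x⁵ + 18x⁴ − 57x³ − 45x² − 3x + 46.
Step 2: lead(−21x⁶ + 51x⁵ + 18x⁴ − 57x³ − 45x² − 3x + 46) ÷ lead(D) = −21x⁶ ÷ −3x³ = 7x³. Subtract (7x³)·D = −21x⁶ + 42x⁵ + 21x⁴ − 42x³. Remainder: 9x⁵ − 3x⁴ − 15x³ − 45x² − 3x + 46.
Step 3: lead(9x⁵ − 3x⁴ − 15x³ − 45x² − 3x + 46) ÷ lead(D) = 9x⁵ ÷ −3x³ = −3x². Subtract (−3x²)·D = 9x⁵ − 18x⁴ − 9x³ + 18x². Remainder: 15x⁴ − 6x³ − 63x² − 3x + 46.
Step 4: lead(15x⁴ − 6x³ − 63x² − 3x + 46) ÷ lead(D) = 15x⁴ ÷ −3x³ = −5x. Subtract (−5x)·D = 15x⁴ − 30x³ − 15x² + 30x. Remainder: 24x³ − 48x² − 33x + 46.
Step 5: lead(24x³ − 48x² − 33x + 46) ÷ lead(D) = 24x³ ÷ −3x³ = −8. Subtract (−8)·D = 24x³ − 48x² − 24x + 48. Remainder: −9x − 2.

R = [-9, -2], so D(x) is not a factor of P(x). no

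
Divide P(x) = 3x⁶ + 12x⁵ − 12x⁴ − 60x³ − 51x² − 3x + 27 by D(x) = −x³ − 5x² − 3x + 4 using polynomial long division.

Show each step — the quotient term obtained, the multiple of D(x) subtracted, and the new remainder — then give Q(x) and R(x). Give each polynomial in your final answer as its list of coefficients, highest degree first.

Step 1: lead(3x⁶ + 12x⁵ − 12x⁴ − 60x³ − 51x² − 3x + 27) ÷ lead(D) = 3x⁶ ÷ −x³ = −3x³. Subtract (−3x³)·D = 3x⁶ + 15x⁵ + 9x⁴ − 12x³. Remainder: −3x⁵ − 21x⁴ − 48x³ − 51x² − 3x + 27.
Step 2: lead(−3x⁵ − 21x⁴ − 48x³ − 51x² − 3x + 27) ÷ lead(D) = −3x⁵ ÷ −x³ = 3x². Subtract (3x²)·D = −3x⁵ − 15x⁴ − 9x³ + 12x². Remainder: −6x⁴ − 39x³ − 63x² − 3x + 27.
Step 3: lead(−6x⁴ − 39x³ − 63x² − 3x + 27) ÷ lead(D) = −6x⁴ ÷ −x³ = 6x. Subtract (6x)·D = −6x⁴ − 30x³ − 18x² + 24x. Remainder: −9x³ − 45x² − 27x + 27.
Step 4: lead(−9x³ − 45x² − 27x + 27) ÷ lead(D) = −9x³ ÷ −x³ = 9. Subtract (9)·D = −9x³ − 45x² − 27x + 36. Remainder: −9.

Q = [-3, 3, 6, 9]; R = [-9]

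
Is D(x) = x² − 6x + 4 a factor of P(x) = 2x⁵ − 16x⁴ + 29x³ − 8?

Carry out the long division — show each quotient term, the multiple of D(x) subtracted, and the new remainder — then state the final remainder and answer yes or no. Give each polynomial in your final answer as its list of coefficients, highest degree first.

Step 1: lead(2x⁵ − 16x⁴ + 29x³ − 8) ÷ lead(D) = 2x⁵ ÷ x² = 2x³. Subtract (2x³)·D = 2x⁵ − 12x⁴ + 8x³. Remainder: −4x⁴ + 21x³ − 8.
Step 2: lead(−4x⁴ + 21x³ − 8) ÷ lead(D) = −4x⁴ ÷ x² = −4x². Subtract (−4x²)·D = −4x⁴ + 24x³ − 16x². Remainder: −3x³ + 16x² − 8.
Step 3: lead(−3x³ + 16x² − 8) ÷ lead(D) = −3x³ ÷ x² = −3x. Subtract (−3x)·D = −3x³ + 18x² − 12x. Remainder: −2x² + 12x − 8.
Step 4: lead(−2x² + 12x − 8) ÷ lead(D) = −2x² ÷ x² = −2. Subtract (−2)·D = −2x² + 12x − 8. Remainder: 0.

R = [0], so D(x) is a factor of P(x). yes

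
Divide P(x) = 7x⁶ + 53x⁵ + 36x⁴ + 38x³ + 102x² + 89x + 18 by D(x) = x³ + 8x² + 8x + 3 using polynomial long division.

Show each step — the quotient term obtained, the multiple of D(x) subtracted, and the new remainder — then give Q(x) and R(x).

Q(x) = 7x³ − 3x² + 4x + 9; R(x) = 7x² + 5x − 9

Step 1: lead(7x⁶ + 53x⁵ + 36x⁴ + 38x³ + 102x² + 89x + 18) ÷ lead(D) = 7x⁶ ÷ x³ = 7x³. Subtract (7x³)·D = 7x⁶ + 56x⁵ + 56x⁴ + 21x³. Remainder: −3x⁵ − 20x⁴ + 17x³ + 102x² + 89x + 18.
Step 2: lead(−3x⁵ − 20x⁴ + 17x³ + 102x² + 89x + 18) ÷ lead(D) = −3x⁵ ÷ x³ = −3x². Subtract (−3x²)·D = −3x⁵ − 24x⁴ − 24x³ − 9x². Remainder: 4x⁴ + 41x³ + 111x² + 89x + 18.
Step 3: lead(4x⁴ + 41x³ + 111x² + 89x + 18) ÷ lead(D) = 4x⁴ ÷ x³ = 4x. Subtract (4x)·D = 4x⁴ + 32x³ + 32x² + 12x. Remainder: 9x³ + 79x² + 77x + 18.
Step 4: lead(9x³ + 79x² + 77x + 18) ÷ lead(D) = 9x³ ÷ x³ = 9. Subtract (9)·D = 9x³ + 72x² + 72x + 27. Remainder: 7x² + 5x − 9.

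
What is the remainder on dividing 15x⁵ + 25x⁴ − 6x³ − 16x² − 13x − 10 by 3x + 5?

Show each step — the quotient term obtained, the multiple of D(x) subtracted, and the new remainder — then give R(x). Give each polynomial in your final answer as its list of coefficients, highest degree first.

R = [-5]

Step 1: lead(15x⁵ + 25x⁴ − 6x³ − 16x² − 13x − 10) ÷ lead(D) = 15x⁵ ÷ 3x = 5x⁴. Subtract (5x⁴)·D = 15x⁵ + 25x⁴. Remainder: −6x³ − 16x² − 13x − 10.
Step 2: lead(−6x³ − 16x² − 13x − 10) ÷ lead(D) = −6x³ ÷ 3x = −2x². Subtract (−2x²)·D = −6x³ − 10x². Remainder: −6x² − 13x − 10.
Step 3: lead(−6x² − 13x − 10) ÷ lead(D) = −6x² ÷ 3x = −2x. Subtract (−2x)·D = −6x² − 10x. Remainder: −3x − 10.
Step 4: lead(−3x − 10) ÷ lead(D) = −3x ÷ 3x = −1. Subtract (−1)·D = −3x − 5. Remainder: −5.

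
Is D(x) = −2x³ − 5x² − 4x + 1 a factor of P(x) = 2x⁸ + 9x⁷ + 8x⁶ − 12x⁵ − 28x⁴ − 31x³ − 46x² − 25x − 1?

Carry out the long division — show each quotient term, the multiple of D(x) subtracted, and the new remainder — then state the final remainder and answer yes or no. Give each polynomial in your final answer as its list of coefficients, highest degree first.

Step 1: lead(2x⁸ + 9x⁷ + 8x⁶ − 12x⁵ − 28x⁴ − 31x³ − 46x² − 25x − 1) ÷ lead(D) = 2x⁸ ÷ −2x³ = −x⁵. Subtract (−x⁵)·D = 2x⁸ + 5x⁷ + 4x⁶ − x⁵. Remainder: 4x⁷ + 4x⁶ − 11x⁵ − 28x⁴ − 31x³ − 46x² − 25x − 1.
Step 2: lead(4x⁷ + 4x⁶ − 11x⁵ − 28x⁴ − 31x³ − 46x² − 25x − 1) ÷ lead(D) = 4x⁷ ÷ −2x³ = −2x⁴. Subtract (−2x⁴)·D = 4x⁷ + 10x⁶ + 8x⁵ − 2x⁴. Remainder: −6x⁶ − 19x⁵ − 26x⁴ − 31x³ − 46x² − 25x − 1.
Step 3: lead(−6x⁶ − 19x⁵ − 26x⁴ − 31x³ − 46x² − 25x − 1) ÷ lead(D) = −6x⁶ ÷ −2x³ = 3x³. Subtract (3x³)·D = −6x⁶ − 15x⁵ − 12x⁴ + 3x³. Remainder: −4x⁵ − 14x⁴ − 34x³ − 46x² − 25x − 1.
Step 4: lead(−4x⁵ − 14x⁴ − 34x³ − 46x² − 25x − 1) ÷ lead(D) = −4x⁵ ÷ −2x³ = 2x². Subtract (2x²)·D = −4x⁵ − 10x⁴ − 8x³ + 2x². Remainder: −4x⁴ − 26x³ − 48x² − 25x − 1.
Step 5: lead(−4x⁴ − 26x³ − 48x² − 25x − 1) ÷ lead(D) = −4x⁴ ÷ −2x³ = 2x. Subtract (2x)·D = −4x⁴ − 10x³ − 8x² + 2x. Remainder: −16x³ − 40x² − 27x − 1.
Step 6: lead(−16x³ − 40x² − 27x − 1) ÷ lead(D) = −16x³ ÷ −2x³ = 8. Subtract (8)·D = −16x³ − 40x² − 32x + 8. Remainder: 5x − 9.

R = [5, -9], so D(x) is not a factor of P(x). no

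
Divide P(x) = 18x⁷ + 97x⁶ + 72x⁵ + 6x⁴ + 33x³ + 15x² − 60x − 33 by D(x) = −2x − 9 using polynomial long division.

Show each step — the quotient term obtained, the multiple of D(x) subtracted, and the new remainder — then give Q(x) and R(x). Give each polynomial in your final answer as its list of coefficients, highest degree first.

Step 1: lead(18x⁷ + 97x⁶ + 72x⁵ + 6x⁴ + 33x³ + 15x² − 60x − 33) ÷ lead(D) = 18x⁷ ÷ −2x = −9x⁶. Subtract (−9x⁶)·D = 18x⁷ + 81x⁶. Remainder: 16x⁶ + 72x⁵ + 6x⁴ + 33x³ + 15x² − 60x − 33.
Step 2: lead(16x⁶ + 72x⁵ + 6x⁴ + 33x³ + 15x² − 60x − 33) ÷ lead(D) = 16x⁶ ÷ −2x = −8x⁵. Subtract (−8x⁵)·D = 16x⁶ + 72x⁵. Remainder: 6x⁴ + 33x³ + 15x² − 60x − 33.
Step 3: lead(6x⁴ + 33x³ + 15x² − 60x − 33) ÷ lead(D) = 6x⁴ ÷ −2x = −3x³. Subtract (−3x³)·D = 6x⁴ + 27x³. Remainder: 6x³ + 15x² − 60x − 33.
Step 4: lead(6x³ + 15x² − 60x − 33) ÷ lead(D) = 6x³ ÷ −2x = −3x². Subtract (−3x²)·D = 6x³ + 27x². Remainder: −12x² − 60x − 33.
Step 5: lead(−12x² − 60x − 33) ÷ lead(D) = −12x² ÷ −2x = 6x. Subtract (6x)·D = −12x² − 54x. Remainder: −6x − 33.
Step 6: lead(−6x − 33) ÷ lead(D) = −6x ÷ −2x = 3. Subtract (3)·D = −6x − 27. Remainder: −6.

Q = [-9, -8, 0, -3, -3, 6, 3]; R = [-6]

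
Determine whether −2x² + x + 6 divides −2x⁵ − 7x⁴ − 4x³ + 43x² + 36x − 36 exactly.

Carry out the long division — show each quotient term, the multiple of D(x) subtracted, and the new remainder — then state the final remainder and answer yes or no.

Step 1: lead(−2x⁵ − 7x⁴ − 4x³ + 43x² + 36x − 36) ÷ lead(D) = −2x⁵ ÷ −2x² = x³. Subtract (x³)·D = −2x⁵ + x⁴ + 6x³. Remainder: −8x⁴ − 10x³ + 43x² + 36x − 36.
Step 2: lead(−8x⁴ − 10x³ + 43x² + 36x − 36) ÷ lead(D) = −8x⁴ ÷ −2x² = 4x². Subtract (4x²)·D = −8x⁴ + 4x³ + 24x². Remainder: −14x³ + 19x² + 36x − 36.
Step 3: lead(−14x³ + 19x² + 36x − 36) ÷ lead(D) = −14x³ ÷ −2x² = 7x. Subtract (7x)·D = −14x³ + 7x² + 42x. Remainder: 12x² − 6x − 36.
Step 4: lead(12x² − 6x − 36) ÷ lead(D) = 12x² ÷ −2x² = −6. Subtract (−6)·D = 12x² − 6x − 36. Remainder: 0.

R(x) = 0, so D(x) is a factor of P(x). yes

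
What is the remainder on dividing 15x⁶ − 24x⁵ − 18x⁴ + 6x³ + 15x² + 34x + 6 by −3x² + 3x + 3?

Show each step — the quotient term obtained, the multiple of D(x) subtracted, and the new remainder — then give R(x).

R(x) = 7x − 6

Step 1: lead(15x⁶ − 24x⁵ − 18x⁴ + 6x³ + 15x² + 34x + 6) ÷ lead(D) = 15x⁶ ÷ −3x² = −5x⁴. Subtract (−5x⁴)·D = 15x⁶ − 15x⁵ − 15x⁴. Remainder: −9x⁵ − 3x⁴ + 6x³ + 15x² + 34x + 6.
Step 2: lead(−9x⁵ − 3x⁴ + 6x³ + 15x² + 34x + 6) ÷ lead(D) = −9x⁵ ÷ −3x² = 3x³. Subtract (3x³)·D = −9x⁵ + 9x⁴ + 9x³. Remainder: −12x⁴ − 3x³ + 15x² + 34x + 6.
Step 3: lead(−12x⁴ − 3x³ + 15x² + 34x + 6) ÷ lead(D) = −12x⁴ ÷ −3x² = 4x². Subtract (4x²)·D = −12x⁴ + 12x³ + 12x². Remainder: −15x³ + 3x² + 34x + 6.
Step 4: lead(−15x³ + 3x² + 34x + 6) ÷ lead(D) = −15x³ ÷ −3x² = 5x. Subtract (5x)·D = −15x³ + 15x² + 15x. Remainder: −12x² + 19x + 6.
Step 5: lead(−12x² + 19x + 6) ÷ lead(D) = −12x² ÷ −3x² = 4. Subtract (4)·D = −12x² + 12x + 12. Remainder: 7x − 6.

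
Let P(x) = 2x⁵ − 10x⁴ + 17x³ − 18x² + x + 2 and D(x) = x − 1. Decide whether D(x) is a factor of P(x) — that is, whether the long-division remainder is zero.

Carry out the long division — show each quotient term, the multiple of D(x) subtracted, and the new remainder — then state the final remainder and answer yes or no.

R(x) = −6, so D(x) is not a factor of P(x). no

Step 1: lead(2x⁵ − 10x⁴ + 17x³ − 18x² + x + 2) ÷ lead(D) = 2x⁵ ÷ x = 2x⁴. Subtract (2x⁴)·D = 2x⁵ − 2x⁴. Remainder: −8x⁴ + 17x³ − 18x² + x + 2.
Step 2: lead(−8x⁴ + 17x³ − 18x² + x + 2) ÷ lead(D) = −8x⁴ ÷ x = −8x³. Subtract (−8x³)·D = −8x⁴ + 8x³. Remainder: 9x³ − 18x² + x + 2.
Step 3: lead(9x³ − 18x² + x + 2) ÷ lead(D) = 9x³ ÷ x = 9x². Subtract (9x²)·D = 9x³ − 9x². Remainder: −9x² + x + 2.
Step 4: lead(−9x² + x + 2) ÷ lead(D) = −9x² ÷ x = −9x. Subtract (−9x)·D = −9x² + 9x. Remainder: −8x + 2.
Step 5: lead(−8x + 2) ÷ lead(D) = −8x ÷ x = −8. Subtract (−8)·D = −8x + 8. Remainder: −6.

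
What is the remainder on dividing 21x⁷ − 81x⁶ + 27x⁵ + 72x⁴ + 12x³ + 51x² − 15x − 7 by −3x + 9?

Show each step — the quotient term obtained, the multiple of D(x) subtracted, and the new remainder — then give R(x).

Step 1: lead(21x⁷ − 81x⁶ + 27x⁵ + 72x⁴ + 12x³ + 51x² − 15x − 7) ÷ lead(D) = 21x⁷ ÷ −3x = −7x⁶. Subtract (−7x⁶)·D = 21x⁷ − 63x⁶. Remainder: −18x⁶ + 27x⁵ + 72x⁴ + 12x³ + 51x² − 15x − 7.
Step 2: lead(−18x⁶ + 27x⁵ + 72x⁴ + 12x³ + 51x² − 15x − 7) ÷ lead(D) = −18x⁶ ÷ −3x = 6x⁵. Subtract (6x⁵)·D = −18x⁶ + 54x⁵. Remainder: −27x⁵ + 72x⁴ + 12x³ + 51x² − 15x − 7.
Step 3: lead(−27x⁵ + 72x⁴ + 12x³ + 51x² − 15x − 7) ÷ lead(D) = −27x⁵ ÷ −3x = 9x⁴. Subtract (9x⁴)·D = −27x⁵ + 81x⁴. Remainder: −9x⁴ + 12x³ + 51x² − 15x − 7.
Step 4: lead(−9x⁴ + 12x³ + 51x² − 15x − 7) ÷ lead(D) = −9x⁴ ÷ −3x = 3x³. Subtract (3x³)·D = −9x⁴ + 27x³. Remainder: −15x³ + 51x² − 15x − 7.
Step 5: lead(−15x³ + 51x² − 15x − 7) ÷ lead(D) = −15x³ ÷ −3x = 5x². Subtract (5x²)·D = −15x³ + 45x². Remainder: 6x² − 15x − 7.
Step 6: lead(6x² − 15x − 7) ÷ lead(D) = 6x² ÷ −3x = −2x. Subtract (−2x)·D = 6x² − 18x. Remainder: 3x − 7.
Step 7: lead(3x − 7) ÷ lead(D) = 3x ÷ −3x = −1. Subtract (−1)·D = 3x − 9. Remainder: 2.

R(x) = 2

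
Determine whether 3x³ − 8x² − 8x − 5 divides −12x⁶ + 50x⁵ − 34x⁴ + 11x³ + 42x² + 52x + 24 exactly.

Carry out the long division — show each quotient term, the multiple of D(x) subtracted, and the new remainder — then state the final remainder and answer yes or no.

R(x) = −2x + 9, so D(x) is not a factor of P(x). no

Step 1: lead(−12x⁶ + 50x⁵ − 34x⁴ + 11x³ + 42x² + 52x + 24) ÷ lead(D) = −12x⁶ ÷ 3x³ = −4x³. Subtract (−4x³)·D = −12x⁶ + 32x⁵ + 32x⁴ + 20x³. Remainder: 18x⁵ − 66x⁴ − 9x³ + 42x² + 52x + 24.
Step 2: lead(18x⁵ − 66x⁴ − 9x³ + 42x² + 52x + 24) ÷ lead(D) = 18x⁵ ÷ 3x³ = 6x². Subtract (6x²)·D = 18x⁵ − 48x⁴ − 48x³ − 30x². Remainder: −18x⁴ + 39x³ + 72x² + 52x + 24.
Step 3: lead(−18x⁴ + 39x³ + 72x² + 52x + 24) ÷ lead(D) = −18x⁴ ÷ 3x³ = −6x. Subtract (−6x)·D = −18x⁴ + 48x³ + 48x² + 30x. Remainder: −9x³ + 24x² + 22x + 24.
Step 4: lead(−9x³ + 24x² + 22x + 24) ÷ lead(D) = −9x³ ÷ 3x³ = −3. Subtract (−3)·D = −9x³ + 24x² + 24x + 15. Remainder: −2x + 9.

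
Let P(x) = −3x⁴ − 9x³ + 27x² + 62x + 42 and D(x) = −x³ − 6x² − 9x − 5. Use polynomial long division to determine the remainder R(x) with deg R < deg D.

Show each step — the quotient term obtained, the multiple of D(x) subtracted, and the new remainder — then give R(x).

R(x) = −4x − 3

Step 1: lead(−3x⁴ − 9x³ + 27x² + 62x + 42) ÷ lead(D) = −3x⁴ ÷ −x³ = 3x. Subtract (3x)·D = −3x⁴ − 18x³ − 27x² − 15x. Remainder: 9x³ + 54x² + 77x + 42.
Step 2: lead(9x³ + 54x² + 77x + 42) ÷ lead(D) = 9x³ ÷ −x³ = −9. Subtract (−9)·D = 9x³ + 54x² + 81x + 45. Remainder: −4x − 3.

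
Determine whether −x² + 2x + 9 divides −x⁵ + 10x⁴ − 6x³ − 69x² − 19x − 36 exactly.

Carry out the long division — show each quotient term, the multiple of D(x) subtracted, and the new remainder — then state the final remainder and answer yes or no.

R(x) = 9, so D(x) is not a factor of P(x). no

Step 1: lead(−x⁵ + 10x⁴ − 6x³ − 69x² − 19x − 36) ÷ lead(D) = −x⁵ ÷ −x² = x³. Subtract (x³)·D = −x⁵ + 2x⁴ + 9x³. Remainder: 8x⁴ − 15x³ − 69x² − 19x − 36.
Step 2: lead(8x⁴ − 15x³ − 69x² − 19x − 36) ÷ lead(D) = 8x⁴ ÷ −x² = −8x². Subtract (−8x²)·D = 8x⁴ − 16x³ − 72x². Remainder: x³ + 3x² − 19x − 36.
Step 3: lead(x³ + 3x² − 19x − 36) ÷ lead(D) = x³ ÷ −x² = −x. Subtract (−x)·D = x³ − 2x² − 9x. Remainder: 5x² − 10x − 36.
Step 4: lead(5x² − 10x − 36) ÷ lead(D) = 5x² ÷ −x² = −5. Subtract (−5)·D = 5x² − 10x − 45. Remainder: 9.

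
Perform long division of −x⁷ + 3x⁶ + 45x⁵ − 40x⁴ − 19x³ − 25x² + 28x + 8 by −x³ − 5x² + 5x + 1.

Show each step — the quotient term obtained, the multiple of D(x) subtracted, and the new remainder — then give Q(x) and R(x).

Q(x) = x⁴ − 8x³ + x + 6; R(x) = −3x + 2

Step 1: lead(−x⁷ + 3x⁶ + 45x⁵ − 40x⁴ − 19x³ − 25x² + 28x + 8) ÷ lead(D) = −x⁷ ÷ −x³ = x⁴. Subtract (x⁴)·D = −x⁷ − 5x⁶ + 5x⁵ + x⁴. Remainder: 8x⁶ + 40x⁵ − 41x⁴ − 19x³ − 25x² + 28x + 8.
Step 2: lead(8x⁶ + 40x⁵ − 41x⁴ − 19x³ − 25x² + 28x + 8) ÷ lead(D) = 8x⁶ ÷ −x³ = −8x³. Subtract (−8x³)·D = 8x⁶ + 40x⁵ − 40x⁴ − 8x³. Remainder: −x⁴ − 11x³ − 25x² + 28x + 8.
Step 3: lead(−x⁴ − 11x³ − 25x² + 28x + 8) ÷ lead(D) = −x⁴ ÷ −x³ = x. Subtract (x)·D = −x⁴ − 5x³ + 5x² + x. Remainder: −6x³ − 30x² + 27x + 8.
Step 4: lead(−6x³ − 30x² + 27x + 8) ÷ lead(D) = −6x³ ÷ −x³ = 6. Subtract (6)·D = −6x³ − 30x² + 30x + 6. Remainder: −3x + 2.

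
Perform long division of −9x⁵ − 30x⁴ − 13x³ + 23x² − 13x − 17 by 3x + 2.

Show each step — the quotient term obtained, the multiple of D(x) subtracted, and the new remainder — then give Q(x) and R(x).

Step 1: lead(−9x⁵ − 30x⁴ − 13x³ + 23x² − 13x − 17) ÷ lead(D) = −9x⁵ ÷ 3x = −3x⁴. Subtract (−3x⁴)·D = −9x⁵ − 6x⁴. Remainder: −24x⁴ − 13x³ + 23x² − 13x − 17.
Step 2: lead(−24x⁴ − 13x³ + 23x² − 13x − 17) ÷ lead(D) = −24x⁴ ÷ 3x = −8x³. Subtract (−8x³)·D = −24x⁴ − 16x³. Remainder: 3x³ + 23x² − 13x − 17.
Step 3: lead(3x³ + 23x² − 13x − 17) ÷ lead(D) = 3x³ ÷ 3x = x². Subtract (x²)·D = 3x³ + 2x². Remainder: 21x² − 13x − 17.
Step 4: lead(21x² − 13x − 17) ÷ lead(D) = 21x² ÷ 3x = 7x. Subtract (7x)·D = 21x² + 14x. Remainder: −27x − 17.
Step 5: lead(−27x − 17) ÷ lead(D) = −27x ÷ 3x = −9. Subtract (−9)·D = −27x − 18. Remainder: 1.

Q(x) = −3x⁴ − 8x³ + x² + 7x − 9; R(x) = 1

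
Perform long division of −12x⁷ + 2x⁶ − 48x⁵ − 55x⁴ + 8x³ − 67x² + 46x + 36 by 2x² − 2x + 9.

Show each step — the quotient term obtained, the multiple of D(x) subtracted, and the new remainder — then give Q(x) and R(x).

Q(x) = −6x⁵ − 5x⁴ − 2x³ − 7x² + 6x + 4; R(x) = 0

Step 1: lead(−12x⁷ + 2x⁶ − 48x⁵ − 55x⁴ + 8x³ − 67x² + 46x + 36) ÷ lead(D) = −12x⁷ ÷ 2x² = −6x⁵. Subtract (−6x⁵)·D = −12x⁷ + 12x⁶ − 54x⁵. Remainder: −10x⁶ + 6x⁵ − 55x⁴ + 8x³ − 67x² + 46x + 36.
Step 2: lead(−10x⁶ + 6x⁵ − 55x⁴ + 8x³ − 67x² + 46x + 36) ÷ lead(D) = −10x⁶ ÷ 2x² = −5x⁴. Subtract (−5x⁴)·D = −10x⁶ + 10x⁵ − 45x⁴. Remainder: −4x⁵ − 10x⁴ + 8x³ − 67x² + 46x + 36.
Step 3: lead(−4x⁵ − 10x⁴ + 8x³ − 67x² + 46x + 36) ÷ lead(D) = −4x⁵ ÷ 2x² = −2x³. Subtract (−2x³)·D = −4x⁵ + 4x⁴ − 18x³. Remainder: −14x⁴ + 26x³ − 67x² + 46x + 36.
Step 4: lead(−14x⁴ + 26x³ − 67x² + 46x + 36) ÷ lead(D) = −14x⁴ ÷ 2x² = −7x². Subtract (−7x²)·D = −14x⁴ + 14x³ − 63x². Remainder: 12x³ − 4x² + 46x + 36.
Step 5: lead(12x³ − 4x² + 46x + 36) ÷ lead(D) = 12x³ ÷ 2x² = 6x. Subtract (6x)·D = 12x³ − 12x² + 54x. Remainder: 8x² − 8x + 36.
Step 6: lead(8x² − 8x + 36) ÷ lead(D) = 8x² ÷ 2x² = 4. Subtract (4)·D = 8x² − 8x + 36. Remainder: 0.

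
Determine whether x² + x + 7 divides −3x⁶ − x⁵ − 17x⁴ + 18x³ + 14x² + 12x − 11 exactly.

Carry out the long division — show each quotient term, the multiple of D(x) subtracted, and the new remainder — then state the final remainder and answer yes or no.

R(x) = 3, so D(x) is not a factor of P(x). no

Step 1: lead(−3x⁶ − x⁵ − 17x⁴ + 18x³ + 14x² + 12x − 11) ÷ lead(D) = −3x⁶ ÷ x² = −3x⁴. Subtract (−3x⁴)·D = −3x⁶ − 3x⁵ − 21x⁴. Remainder: 2x⁵ + 4x⁴ + 18x³ + 14x² + 12x − 11.
Step 2: lead(2x⁵ + 4x⁴ + 18x³ + 14x² + 12x − 11) ÷ lead(D) = 2x⁵ ÷ x² = 2x³. Subtract (2x³)·D = 2x⁵ + 2x⁴ + 14x³. Remainder: 2x⁴ + 4x³ + 14x² + 12x − 11.
Step 3: lead(2x⁴ + 4x³ + 14x² + 12x − 11) ÷ lead(D) = 2x⁴ ÷ x² = 2x². Subtract (2x²)·D = 2x⁴ + 2x³ + 14x². Remainder: 2x³ + 12x − 11.
Step 4: lead(2x³ + 12x − 11) ÷ lead(D) = 2x³ ÷ x² = 2x. Subtract (2x)·D = 2x³ + 2x² + 14x. Remainder: −2x² − 2x − 11.
Step 5: lead(−2x² − 2x − 11) ÷ lead(D) = −2x² ÷ x² = −2. Subtract (−2)·D = −2x² − 2x − 14. Remainder: 3.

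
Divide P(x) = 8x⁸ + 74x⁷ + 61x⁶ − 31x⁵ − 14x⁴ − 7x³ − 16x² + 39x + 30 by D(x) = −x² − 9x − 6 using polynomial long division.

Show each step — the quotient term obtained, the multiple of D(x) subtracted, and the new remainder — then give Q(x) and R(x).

Step 1: lead(8x⁸ + 74x⁷ + 61x⁶ − 31x⁵ − 14x⁴ − 7x³ − 16x² + 39x + 30) ÷ lead(D) = 8x⁸ ÷ −x² = −8x⁶. Subtract (−8x⁶)·D = 8x⁸ + 72x⁷ + 48x⁶. Remainder: 2x⁷ + 13x⁶ − 31x⁵ − 14x⁴ − 7x³ − 16x² + 39x + 30.
Step 2: lead(2x⁷ + 13x⁶ − 31x⁵ − 14x⁴ − 7x³ − 16x² + 39x + 30) ÷ lead(D) = 2x⁷ ÷ −x² = −2x⁵. Subtract (−2x⁵)·D = 2x⁷ + 18x⁶ + 12x⁵. Remainder: −5x⁶ − 43x⁵ − 14x⁴ − 7x³ − 16x² + 39x + 30.
Step 3: lead(−5x⁶ − 43x⁵ − 14x⁴ − 7x³ − 16x² + 39x + 30) ÷ lead(D) = −5x⁶ ÷ −x² = 5x⁴. Subtract (5x⁴)·D = −5x⁶ − 45x⁵ − 30x⁴. Remainder: 2x⁵ + 16x⁴ − 7x³ − 16x² + 39x + 30.
Step 4: lead(2x⁵ + 16x⁴ − 7x³ − 16x² + 39x + 30) ÷ lead(D) = 2x⁵ ÷ −x² = −2x³. Subtract (−2x³)·D = 2x⁵ + 18x⁴ + 12x³. Remainder: −2x⁴ − 19x³ − 16x² + 39x + 30.
Step 5: lead(−2x⁴ − 19x³ − 16x² + 39x + 30) ÷ lead(D) = −2x⁴ ÷ −x² = 2x². Subtract (2x²)·D = −2x⁴ − 18x³ − 12x². Remainder: −x³ − 4x² + 39x + 30.
Step 6: lead(−x³ − 4x² + 39x + 30) ÷ lead(D) = −x³ ÷ −x² = x. Subtract (x)·D = −x³ − 9x² − 6x. Remainder: 5x² + 45x + 30.
Step 7: lead(5x² + 45x + 30) ÷ lead(D) = 5x² ÷ −x² = −5. Subtract (−5)·D = 5x² + 45x + 30. Remainder: 0.

Q(x) = −8x⁶ − 2x⁵ + 5x⁴ − 2x³ + 2x² + x − 5; R(x) = 0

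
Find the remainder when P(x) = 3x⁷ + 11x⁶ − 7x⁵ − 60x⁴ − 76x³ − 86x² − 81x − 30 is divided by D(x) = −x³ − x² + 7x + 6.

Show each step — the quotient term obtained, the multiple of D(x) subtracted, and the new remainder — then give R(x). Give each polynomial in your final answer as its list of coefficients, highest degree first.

Step 1: lead(3x⁷ + 11x⁶ − 7x⁵ − 60x⁴ − 76x³ − 86x² − 81x − 30) ÷ lead(D) = 3x⁷ ÷ −x³ = −3x⁴. Subtract (−3x⁴)·D = 3x⁷ + 3x⁶ − 21x⁵ − 18x⁴. Remainder: 8x⁶ + 14x⁵ − 42x⁴ − 76x³ − 86x² − 81x − 30.
Step 2: lead(8x⁶ + 14x⁵ − 42x⁴ − 76x³ − 86x² − 81x − 30) ÷ lead(D) = 8x⁶ ÷ −x³ = −8x³. Subtract (−8x³)·D = 8x⁶ + 8x⁵ − 56x⁴ − 48x³. Remainder: 6x⁵ + 14x⁴ − 28x³ − 86x² − 81x − 30.
Step 3: lead(6x⁵ + 14x⁴ − 28x³ − 86x² − 81x − 30) ÷ lead(D) = 6x⁵ ÷ −x³ = −6x². Subtract (−6x²)·D = 6x⁵ + 6x⁴ − 42x³ − 36x². Remainder: 8x⁴ + 14x³ − 50x² − 81x − 30.
Step 4: lead(8x⁴ + 14x³ − 50x² − 81x − 30) ÷ lead(D) = 8x⁴ ÷ −x³ = −8x. Subtract (−8x)·D = 8x⁴ + 8x³ − 56x² − 48x. Remainder: 6x³ + 6x² − 33x − 30.
Step 5: lead(6x³ + 6x² − 33x − 30) ÷ lead(D) = 6x³ ÷ −x³ = −6. Subtract (−6)·D = 6x³ + 6x² − 42x − 36. Remainder: 9x + 6.

R = [9, 6]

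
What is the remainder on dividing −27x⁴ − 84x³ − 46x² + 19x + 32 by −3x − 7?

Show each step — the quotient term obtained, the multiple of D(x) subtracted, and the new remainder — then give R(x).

Step 1: lead(−27x⁴ − 84x³ − 46x² + 19x + 32) ÷ lead(D) = −27x⁴ ÷ −3x = 9x³. Subtract (9x³)·D = −27x⁴ − 63x³. Remainder: −21x³ − 46x² + 19x + 32.
Step 2: lead(−21x³ − 46x² + 19x + 32) ÷ lead(D) = −21x³ ÷ −3x = 7x². Subtract (7x²)·D = −21x³ − 49x². Remainder: 3x² + 19x + 32.
Step 3: lead(3x² + 19x + 32) ÷ lead(D) = 3x² ÷ −3x = −x. Subtract (−x)·D = 3x² + 7x. Remainder: 12x + 32.
Step 4: lead(12x + 32) ÷ lead(D) = 12x ÷ −3x = −4. Subtract (−4)·D = 12x + 28. Remainder: 4.

R(x) = 4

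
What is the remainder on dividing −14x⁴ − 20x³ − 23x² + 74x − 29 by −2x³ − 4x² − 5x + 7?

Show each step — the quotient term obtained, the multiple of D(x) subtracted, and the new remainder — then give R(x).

Step 1: lead(−14x⁴ − 20x³ − 23x² + 74x − 29) ÷ lead(D) = −14x⁴ ÷ −2x³ = 7x. Subtract (7x)·D = −14x⁴ − 28x³ − 35x² + 49x. Remainder: 8x³ + 12x² + 25x − 29.
Step 2: lead(8x³ + 12x² + 25x − 29) ÷ lead(D) = 8x³ ÷ −2x³ = −4. Subtract (−4)·D = 8x³ + 16x² + 20x − 28. Remainder: −4x² + 5x − 1.

R(x) = −4x² + 5x − 1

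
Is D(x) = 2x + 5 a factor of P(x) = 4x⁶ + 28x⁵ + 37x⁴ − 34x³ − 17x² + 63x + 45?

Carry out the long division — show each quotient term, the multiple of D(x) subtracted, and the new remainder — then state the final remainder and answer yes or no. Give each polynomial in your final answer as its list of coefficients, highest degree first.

Step 1: lead(4x⁶ + 28x⁵ + 37x⁴ − 34x³ − 17x² + 63x + 45) ÷ lead(D) = 4x⁶ ÷ 2x = 2x⁵. Subtract (2x⁵)·D = 4x⁶ + 10x⁵. Remainder: 18x⁵ + 37x⁴ − 34x³ − 17x² + 63x + 45.
Step 2: lead(18x⁵ + 37x⁴ − 34x³ − 17x² + 63x + 45) ÷ lead(D) = 18x⁵ ÷ 2x = 9x⁴. Subtract (9x⁴)·D = 18x⁵ + 45x⁴. Remainder: −8x⁴ − 34x³ − 17x² + 63x + 45.
Step 3: lead(−8x⁴ − 34x³ − 17x² + 63x + 45) ÷ lead(D) = −8x⁴ ÷ 2x = −4x³. Subtract (−4x³)·D = −8x⁴ − 20x³. Remainder: −14x³ − 17x² + 63x + 45.
Step 4: lead(−14x³ − 17x² + 63x + 45) ÷ lead(D) = −14x³ ÷ 2x = −7x². Subtract (−7x²)·D = −14x³ − 35x². Remainder: 18x² + 63x + 45.
Step 5: lead(18x² + 63x + 45) ÷ lead(D) = 18x² ÷ 2x = 9x. Subtract (9x)·D = 18x² + 45x. Remainder: 18x + 45.
Step 6: lead(18x + 45) ÷ lead(D) = 18x ÷ 2x = 9. Subtract (9)·D = 18x + 45. Remainder: 0.

R = [0], so D(x) is a factor of P(x). yes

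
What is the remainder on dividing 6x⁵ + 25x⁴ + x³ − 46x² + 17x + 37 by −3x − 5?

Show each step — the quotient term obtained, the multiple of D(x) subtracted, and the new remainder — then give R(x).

R(x) = −8

Step 1: lead(6x⁵ + 25x⁴ + x³ − 46x² + 17x + 37) ÷ lead(D) = 6x⁵ ÷ −3x = −2x⁴. Subtract (−2x⁴)·D = 6x⁵ + 10x⁴. Remainder: 15x⁴ + x³ − 46x² + 17x + 37.
Step 2: lead(15x⁴ + x³ − 46x² + 17x + 37) ÷ lead(D) = 15x⁴ ÷ −3x = −5x³. Subtract (−5x³)·D = 15x⁴ + 25x³. Remainder: −24x³ − 46x² + 17x + 37.
Step 3: lead(−24x³ − 46x² + 17x + 37) ÷ lead(D) = −24x³ ÷ −3x = 8x². Subtract (8x²)·D = −24x³ − 40x². Remainder: −6x² + 17x + 37.
Step 4: lead(−6x² + 17x + 37) ÷ lead(D) = −6x² ÷ −3x = 2x. Subtract (2x)·D = −6x² − 10x. Remainder: 27x + 37.
Step 5: lead(27x + 37) ÷ lead(D) = 27x ÷ −3x = −9. Subtract (−9)·D = 27x + 45. Remainder: −8.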